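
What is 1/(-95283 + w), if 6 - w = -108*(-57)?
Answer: -1/101433 ≈ -9.8587e-6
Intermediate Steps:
w = -6150 (w = 6 - (-108)*(-57) = 6 - 1*6156 = 6 - 6156 = -6150)
1/(-95283 + w) = 1/(-95283 - 6150) = 1/(-101433) = -1/101433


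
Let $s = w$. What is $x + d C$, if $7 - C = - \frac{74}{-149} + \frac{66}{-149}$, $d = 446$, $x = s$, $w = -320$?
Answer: $\frac{413930}{149} \approx 2778.1$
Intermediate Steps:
$s = -320$
$x = -320$
$C = \frac{1035}{149}$ ($C = 7 - \left(- \frac{74}{-149} + \frac{66}{-149}\right) = 7 - \left(\left(-74\right) \left(- \frac{1}{149}\right) + 66 \left(- \frac{1}{149}\right)\right) = 7 - \left(\frac{74}{149} - \frac{66}{149}\right) = 7 - \frac{8}{149} = \frac{1035}{149} \approx 6.9463$)
$x + d C = -320 + 446 \cdot \frac{1035}{149} = -320 + \frac{461610}{149} = \frac{413930}{149}$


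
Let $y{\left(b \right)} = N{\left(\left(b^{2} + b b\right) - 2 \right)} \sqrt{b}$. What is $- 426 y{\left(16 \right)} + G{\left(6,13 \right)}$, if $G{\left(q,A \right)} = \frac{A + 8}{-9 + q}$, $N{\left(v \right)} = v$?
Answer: $-869047$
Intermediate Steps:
$y{\left(b \right)} = \sqrt{b} \left(-2 + 2 b^{2}\right)$ ($y{\left(b \right)} = \left(\left(b^{2} + b b\right) - 2\right) \sqrt{b} = \left(\left(b^{2} + b^{2}\right) - 2\right) \sqrt{b} = \left(2 b^{2} - 2\right) \sqrt{b} = \left(-2 + 2 b^{2}\right) \sqrt{b} = \sqrt{b} \left(-2 + 2 b^{2}\right)$)
$G{\left(q,A \right)} = \frac{8 + A}{-9 + q}$
$- 426 y{\left(16 \right)} + G{\left(6,13 \right)} = - 426 \cdot 2 \sqrt{16} \left(-1 + 16^{2}\right) + \frac{8 + 13}{-9 + 6} = - 426 \cdot 2 \cdot 4 \left(-1 + 256\right) + \frac{1}{-3} \cdot 21 = - 426 \cdot 2 \cdot 4 \cdot 255 - 7 = \left(-426\right) 2040 - 7 = -869040 - 7 = -869047$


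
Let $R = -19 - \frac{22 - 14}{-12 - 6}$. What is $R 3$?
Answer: $- \frac{167}{3} \approx -55.667$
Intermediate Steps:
$R = - \frac{167}{9}$ ($R = -19 - \frac{8}{-18} = -19 - 8 \left(- \frac{1}{18}\right) = -19 - - \frac{4}{9} = -19 + \frac{4}{9} = - \frac{167}{9} \approx -18.556$)
$R 3 = \left(- \frac{167}{9}\right) 3 = - \frac{167}{3}$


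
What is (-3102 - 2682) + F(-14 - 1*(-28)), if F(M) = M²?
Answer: -5588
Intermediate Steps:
(-3102 - 2682) + F(-14 - 1*(-28)) = (-3102 - 2682) + (-14 - 1*(-28))² = -5784 + (-14 + 28)² = -5784 + 14² = -5784 + 196 = -5588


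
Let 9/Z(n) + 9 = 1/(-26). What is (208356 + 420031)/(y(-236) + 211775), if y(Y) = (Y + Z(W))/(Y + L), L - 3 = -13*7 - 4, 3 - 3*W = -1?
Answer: 24218034980/8161836347 ≈ 2.9672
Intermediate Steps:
W = 4/3 (W = 1 - 1/3*(-1) = 1 + 1/3 = 4/3 ≈ 1.3333)
Z(n) = -234/235 (Z(n) = 9/(-9 + 1/(-26)) = 9/(-9 - 1/26) = 9/(-235/26) = 9*(-26/235) = -234/235)
L = -92 (L = 3 + (-13*7 - 4) = 3 + (-91 - 4) = 3 - 95 = -92)
y(Y) = (-234/235 + Y)/(-92 + Y) (y(Y) = (Y - 234/235)/(Y - 92) = (-234/235 + Y)/(-92 + Y))
(208356 + 420031)/(y(-236) + 211775) = (208356 + 420031)/((-234/235 - 236)/(-92 - 236) + 211775) = 628387/(-55694/235/(-328) + 211775) = 628387/(-1/328*(-55694/235) + 211775) = 628387/(27847/38540 + 211775) = 628387/(8161836347/38540) = 628387*(38540/8161836347) = 24218034980/8161836347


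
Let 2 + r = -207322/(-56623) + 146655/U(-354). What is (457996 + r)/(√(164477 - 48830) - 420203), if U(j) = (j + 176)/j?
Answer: -226781823930599949/127116771739440602 - 3777871094481*√115647/889817402176084214 ≈ -1.7855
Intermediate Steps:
U(j) = (176 + j)/j
r = 1469824526269/5039447 (r = -2 + (-207322/(-56623) + 146655/(((176 - 354)/(-354)))) = -2 + (-207322*(-1/56623) + 146655/((-1/354*(-178)))) = -2 + (207322/56623 + 146655/(89/177)) = -2 + (207322/56623 + 146655*(177/89)) = -2 + (207322/56623 + 25957935/89) = -2 + 1469834605163/5039447 = 1469824526269/5039447 ≈ 2.9166e+5)
(457996 + r)/(√(164477 - 48830) - 420203) = (457996 + 1469824526269/5039447)/(√(164477 - 48830) - 420203) = 3777871094481/(5039447*(√115647 - 420203)) = 3777871094481/(5039447*(-420203 + √115647))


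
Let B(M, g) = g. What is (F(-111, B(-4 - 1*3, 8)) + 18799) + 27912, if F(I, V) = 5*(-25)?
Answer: 46586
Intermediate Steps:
F(I, V) = -125
(F(-111, B(-4 - 1*3, 8)) + 18799) + 27912 = (-125 + 18799) + 27912 = 18674 + 27912 = 46586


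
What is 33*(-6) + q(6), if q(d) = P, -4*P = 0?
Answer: -198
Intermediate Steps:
P = 0 (P = -¼*0 = 0)
q(d) = 0
33*(-6) + q(6) = 33*(-6) + 0 = -198 + 0 = -198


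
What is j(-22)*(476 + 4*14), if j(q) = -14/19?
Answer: -392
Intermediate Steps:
j(q) = -14/19 (j(q) = -14*1/19 = -14/19)
j(-22)*(476 + 4*14) = -14*(476 + 4*14)/19 = -14*(476 + 56)/19 = -14/19*532 = -392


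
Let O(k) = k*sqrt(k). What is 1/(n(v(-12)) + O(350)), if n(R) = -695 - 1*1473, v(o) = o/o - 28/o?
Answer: 271/4771847 + 875*sqrt(14)/19087388 ≈ 0.00022832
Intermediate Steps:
O(k) = k**(3/2)
v(o) = 1 - 28/o
n(R) = -2168 (n(R) = -695 - 1473 = -2168)
1/(n(v(-12)) + O(350)) = 1/(-2168 + 350**(3/2)) = 1/(-2168 + 1750*sqrt(14))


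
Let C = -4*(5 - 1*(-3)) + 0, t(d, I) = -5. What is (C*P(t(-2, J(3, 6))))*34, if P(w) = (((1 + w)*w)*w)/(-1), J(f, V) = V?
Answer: -108800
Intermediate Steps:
C = -32 (C = -4*(5 + 3) + 0 = -4*8 + 0 = -32 + 0 = -32)
P(w) = -w²*(1 + w) (P(w) = ((w*(1 + w))*w)*(-1) = (w²*(1 + w))*(-1) = -w²*(1 + w))
(C*P(t(-2, J(3, 6))))*34 = -32*(-5)²*(-1 - 1*(-5))*34 = -800*(-1 + 5)*34 = -800*4*34 = -32*100*34 = -3200*34 = -108800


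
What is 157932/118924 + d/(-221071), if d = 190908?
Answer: 3052660545/6572661901 ≈ 0.46445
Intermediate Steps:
157932/118924 + d/(-221071) = 157932/118924 + 190908/(-221071) = 157932*(1/118924) + 190908*(-1/221071) = 39483/29731 - 190908/221071 = 3052660545/6572661901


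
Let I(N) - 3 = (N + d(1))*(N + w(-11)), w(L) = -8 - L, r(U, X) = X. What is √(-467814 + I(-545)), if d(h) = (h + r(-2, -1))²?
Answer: I*√172421 ≈ 415.24*I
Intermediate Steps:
d(h) = (-1 + h)² (d(h) = (h - 1)² = (-1 + h)²)
I(N) = 3 + N*(3 + N) (I(N) = 3 + (N + (-1 + 1)²)*(N + (-8 - 1*(-11))) = 3 + (N + 0²)*(N + (-8 + 11)) = 3 + (N + 0)*(N + 3) = 3 + N*(3 + N))
√(-467814 + I(-545)) = √(-467814 + (3 + (-545)² + 3*(-545))) = √(-467814 + (3 + 297025 - 1635)) = √(-467814 + 295393) = √(-172421) = I*√172421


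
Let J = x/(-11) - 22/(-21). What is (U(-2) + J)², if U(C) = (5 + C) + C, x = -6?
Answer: 358801/53361 ≈ 6.7240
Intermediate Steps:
J = 368/231 (J = -6/(-11) - 22/(-21) = -6*(-1/11) - 22*(-1/21) = 6/11 + 22/21 = 368/231 ≈ 1.5931)
U(C) = 5 + 2*C
(U(-2) + J)² = ((5 + 2*(-2)) + 368/231)² = ((5 - 4) + 368/231)² = (1 + 368/231)² = (599/231)² = 358801/53361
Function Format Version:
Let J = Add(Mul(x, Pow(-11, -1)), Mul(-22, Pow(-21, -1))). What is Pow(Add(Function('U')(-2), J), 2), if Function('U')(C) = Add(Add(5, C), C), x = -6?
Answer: Rational(358801, 53361) ≈ 6.7240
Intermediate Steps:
J = Rational(368, 231) (J = Add(Mul(-6, Pow(-11, -1)), Mul(-22, Pow(-21, -1))) = Add(Mul(-6, Rational(-1, 11)), Mul(-22, Rational(-1, 21))) = Add(Rational(6, 11), Rational(22, 21)) = Rational(368, 231) ≈ 1.5931)
Function('U')(C) = Add(5, Mul(2, C))
Pow(Add(Function('U')(-2), J), 2) = Pow(Add(Add(5, Mul(2, -2)), Rational(368, 231)), 2) = Pow(Add(Add(5, -4), Rational(368, 231)), 2) = Pow(Add(1, Rational(368, 231)), 2) = Pow(Rational(599, 231), 2) = Rational(358801, 53361)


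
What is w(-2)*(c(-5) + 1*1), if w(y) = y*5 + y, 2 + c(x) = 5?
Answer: -48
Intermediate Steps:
c(x) = 3 (c(x) = -2 + 5 = 3)
w(y) = 6*y (w(y) = 5*y + y = 6*y)
w(-2)*(c(-5) + 1*1) = (6*(-2))*(3 + 1*1) = -12*(3 + 1) = -12*4 = -48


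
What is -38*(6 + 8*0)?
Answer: -228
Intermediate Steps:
-38*(6 + 8*0) = -38*(6 + 0) = -38*6 = -228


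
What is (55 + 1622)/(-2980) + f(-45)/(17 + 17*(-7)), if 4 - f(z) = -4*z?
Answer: 176713/151980 ≈ 1.1627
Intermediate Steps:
f(z) = 4 + 4*z (f(z) = 4 - (-1)*4*z = 4 - (-4)*z = 4 + 4*z)
(55 + 1622)/(-2980) + f(-45)/(17 + 17*(-7)) = (55 + 1622)/(-2980) + (4 + 4*(-45))/(17 + 17*(-7)) = 1677*(-1/2980) + (4 - 180)/(17 - 119) = -1677/2980 - 176/(-102) = -1677/2980 - 176*(-1/102) = -1677/2980 + 88/51 = 176713/151980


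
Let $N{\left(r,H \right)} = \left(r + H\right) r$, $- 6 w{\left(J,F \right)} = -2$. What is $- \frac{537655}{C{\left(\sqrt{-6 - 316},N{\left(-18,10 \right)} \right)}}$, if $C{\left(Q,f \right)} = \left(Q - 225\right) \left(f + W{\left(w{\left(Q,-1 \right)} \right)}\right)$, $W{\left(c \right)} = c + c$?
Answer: $\frac{362917125}{22110998} + \frac{1612965 i \sqrt{322}}{22110998} \approx 16.413 + 1.309 i$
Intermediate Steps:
$w{\left(J,F \right)} = \frac{1}{3}$ ($w{\left(J,F \right)} = \left(- \frac{1}{6}\right) \left(-2\right) = \frac{1}{3}$)
$W{\left(c \right)} = 2 c$
$N{\left(r,H \right)} = r \left(H + r\right)$ ($N{\left(r,H \right)} = \left(H + r\right) r = r \left(H + r\right)$)
$C{\left(Q,f \right)} = \left(-225 + Q\right) \left(\frac{2}{3} + f\right)$ ($C{\left(Q,f \right)} = \left(Q - 225\right) \left(f + 2 \cdot \frac{1}{3}\right) = \left(-225 + Q\right) \left(f + \frac{2}{3}\right) = \left(-225 + Q\right) \left(\frac{2}{3} + f\right)$)
$- \frac{537655}{C{\left(\sqrt{-6 - 316},N{\left(-18,10 \right)} \right)}} = - \frac{537655}{-150 - 225 \left(- 18 \left(10 - 18\right)\right) + \frac{2 \sqrt{-6 - 316}}{3} + \sqrt{-6 - 316} \left(- 18 \left(10 - 18\right)\right)} = - \frac{537655}{-150 - 225 \left(\left(-18\right) \left(-8\right)\right) + \frac{2 \sqrt{-322}}{3} + \sqrt{-322} \left(\left(-18\right) \left(-8\right)\right)} = - \frac{537655}{-150 - 32400 + \frac{2 i \sqrt{322}}{3} + i \sqrt{322} \cdot 144} = - \frac{537655}{-150 - 32400 + \frac{2 i \sqrt{322}}{3} + 144 i \sqrt{322}} = - \frac{537655}{-32550 + \frac{434 i \sqrt{322}}{3}}$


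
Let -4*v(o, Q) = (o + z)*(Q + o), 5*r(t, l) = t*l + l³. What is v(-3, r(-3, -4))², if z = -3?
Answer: 40401/100 ≈ 404.01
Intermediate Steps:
r(t, l) = l³/5 + l*t/5 (r(t, l) = (t*l + l³)/5 = (l*t + l³)/5 = (l³ + l*t)/5 = l³/5 + l*t/5)
v(o, Q) = -(-3 + o)*(Q + o)/4 (v(o, Q) = -(o - 3)*(Q + o)/4 = -(-3 + o)*(Q + o)/4)
v(-3, r(-3, -4))² = (-¼*(-3)² + 3*((⅕)*(-4)*(-3 + (-4)²))/4 + (¾)*(-3) - ¼*(⅕)*(-4)*(-3 + (-4)²)*(-3))² = (-¼*9 + 3*((⅕)*(-4)*(-3 + 16))/4 - 9/4 - ¼*(⅕)*(-4)*(-3 + 16)*(-3))² = (-9/4 + 3*((⅕)*(-4)*13)/4 - 9/4 - ¼*(⅕)*(-4)*13*(-3))² = (-9/4 + (¾)*(-52/5) - 9/4 - ¼*(-52/5)*(-3))² = (-9/4 - 39/5 - 9/4 - 39/5)² = (-201/10)² = 40401/100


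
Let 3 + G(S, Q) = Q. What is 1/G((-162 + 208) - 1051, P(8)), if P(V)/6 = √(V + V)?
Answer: 1/21 ≈ 0.047619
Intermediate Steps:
P(V) = 6*√2*√V (P(V) = 6*√(V + V) = 6*√(2*V) = 6*(√2*√V) = 6*√2*√V)
G(S, Q) = -3 + Q
1/G((-162 + 208) - 1051, P(8)) = 1/(-3 + 6*√2*√8) = 1/(-3 + 6*√2*(2*√2)) = 1/(-3 + 24) = 1/21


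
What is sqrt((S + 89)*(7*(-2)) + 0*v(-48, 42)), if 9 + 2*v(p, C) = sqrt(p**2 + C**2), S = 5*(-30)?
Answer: sqrt(854) ≈ 29.223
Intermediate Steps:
S = -150
v(p, C) = -9/2 + sqrt(C**2 + p**2)/2 (v(p, C) = -9/2 + sqrt(p**2 + C**2)/2 = -9/2 + sqrt(C**2 + p**2)/2)
sqrt((S + 89)*(7*(-2)) + 0*v(-48, 42)) = sqrt((-150 + 89)*(7*(-2)) + 0*(-9/2 + sqrt(42**2 + (-48)**2)/2)) = sqrt(-61*(-14) + 0*(-9/2 + sqrt(1764 + 2304)/2)) = sqrt(854 + 0*(-9/2 + sqrt(4068)/2)) = sqrt(854 + 0*(-9/2 + (6*sqrt(113))/2)) = sqrt(854 + 0*(-9/2 + 3*sqrt(113))) = sqrt(854 + 0) = sqrt(854)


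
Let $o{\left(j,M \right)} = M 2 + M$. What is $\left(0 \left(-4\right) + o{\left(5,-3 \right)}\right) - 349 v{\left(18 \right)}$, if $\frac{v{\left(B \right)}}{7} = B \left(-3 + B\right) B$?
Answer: $-11872989$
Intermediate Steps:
$o{\left(j,M \right)} = 3 M$ ($o{\left(j,M \right)} = 2 M + M = 3 M$)
$v{\left(B \right)} = 7 B^{2} \left(-3 + B\right)$ ($v{\left(B \right)} = 7 B \left(-3 + B\right) B = 7 B^{2} \left(-3 + B\right)$)
$\left(0 \left(-4\right) + o{\left(5,-3 \right)}\right) - 349 v{\left(18 \right)} = \left(0 \left(-4\right) + 3 \left(-3\right)\right) - 349 \cdot 7 \cdot 18^{2} \left(-3 + 18\right) = \left(0 - 9\right) - 349 \cdot 7 \cdot 324 \cdot 15 = -9 - 11872980 = -11872989$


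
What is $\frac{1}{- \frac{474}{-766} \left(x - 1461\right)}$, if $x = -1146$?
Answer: $- \frac{383}{617859} \approx -0.00061988$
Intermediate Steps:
$\frac{1}{- \frac{474}{-766} \left(x - 1461\right)} = \frac{1}{- \frac{474}{-766} \left(-1146 - 1461\right)} = \frac{1}{\left(-474\right) \left(- \frac{1}{766}\right) \left(-2607\right)} = \frac{1}{\frac{237}{383} \left(-2607\right)} = \frac{1}{- \frac{617859}{383}} = - \frac{383}{617859}$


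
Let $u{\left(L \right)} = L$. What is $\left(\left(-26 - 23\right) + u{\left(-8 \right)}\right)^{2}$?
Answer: $3249$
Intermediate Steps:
$\left(\left(-26 - 23\right) + u{\left(-8 \right)}\right)^{2} = \left(\left(-26 - 23\right) - 8\right)^{2} = \left(-49 - 8\right)^{2} = \left(-57\right)^{2} = 3249$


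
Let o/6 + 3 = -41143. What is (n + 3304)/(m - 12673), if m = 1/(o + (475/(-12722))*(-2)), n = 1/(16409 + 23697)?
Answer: -69363703481702075/266055147660646828 ≈ -0.26071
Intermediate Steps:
o = -246876 (o = -18 + 6*(-41143) = -18 - 246858 = -246876)
n = 1/40106 ≈ 2.4934e-5
m = -6361/1570377761 (m = 1/(-246876 + (475/(-12722))*(-2)) = 1/(-246876 + (475*(-1/12722))*(-2)) = 1/(-246876 - 475/12722*(-2)) = 1/(-246876 + 475/6361) = 1/(-1570377761/6361) = -6361/1570377761 ≈ -4.0506e-6)
(n + 3304)/(m - 12673) = (1/40106 + 3304)/(-6361/1570377761 - 12673) = 132510225/(40106*(-19901397371514/1570377761)) = (132510225/40106)*(-1570377761/19901397371514) = -69363703481702075/266055147660646828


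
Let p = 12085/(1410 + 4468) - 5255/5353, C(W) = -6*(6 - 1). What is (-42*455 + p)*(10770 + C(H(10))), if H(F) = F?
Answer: -3228772035176250/15732467 ≈ -2.0523e+8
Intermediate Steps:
C(W) = -30 (C(W) = -6*5 = -30)
p = 33802115/31464934 (p = 12085/5878 - 5255*1/5353 = 12085*(1/5878) - 5255/5353 = 12085/5878 - 5255/5353 = 33802115/31464934 ≈ 1.0743)
(-42*455 + p)*(10770 + C(H(10))) = (-42*455 + 33802115/31464934)*(10770 - 30) = (-19110 + 33802115/31464934)*10740 = -601261086625/31464934*10740 = -3228772035176250/15732467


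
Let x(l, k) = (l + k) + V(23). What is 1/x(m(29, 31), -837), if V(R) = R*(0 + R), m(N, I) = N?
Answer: -1/279 ≈ -0.0035842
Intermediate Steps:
V(R) = R**2 (V(R) = R*R = R**2)
x(l, k) = 529 + k + l (x(l, k) = (l + k) + 23**2 = (k + l) + 529 = 529 + k + l)
1/x(m(29, 31), -837) = 1/(529 - 837 + 29) = 1/(-279) = -1/279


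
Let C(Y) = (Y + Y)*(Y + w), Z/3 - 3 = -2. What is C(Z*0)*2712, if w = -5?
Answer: 0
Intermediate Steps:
Z = 3 (Z = 9 + 3*(-2) = 9 - 6 = 3)
C(Y) = 2*Y*(-5 + Y) (C(Y) = (Y + Y)*(Y - 5) = (2*Y)*(-5 + Y) = 2*Y*(-5 + Y))
C(Z*0)*2712 = (2*(3*0)*(-5 + 3*0))*2712 = (2*0*(-5 + 0))*2712 = (2*0*(-5))*2712 = 0*2712 = 0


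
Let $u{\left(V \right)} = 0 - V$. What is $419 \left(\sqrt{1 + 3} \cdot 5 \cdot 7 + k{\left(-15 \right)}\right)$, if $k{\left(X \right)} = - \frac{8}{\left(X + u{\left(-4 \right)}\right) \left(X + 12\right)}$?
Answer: $\frac{964538}{33} \approx 29228.0$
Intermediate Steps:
$u{\left(V \right)} = - V$
$k{\left(X \right)} = - \frac{8}{\left(4 + X\right) \left(12 + X\right)}$ ($k{\left(X \right)} = - \frac{8}{\left(X - -4\right) \left(X + 12\right)} = - \frac{8}{\left(X + 4\right) \left(12 + X\right)} = - \frac{8}{\left(4 + X\right) \left(12 + X\right)}$)
$419 \left(\sqrt{1 + 3} \cdot 5 \cdot 7 + k{\left(-15 \right)}\right) = 419 \left(\sqrt{1 + 3} \cdot 5 \cdot 7 - \frac{8}{48 + \left(-15\right)^{2} + 16 \left(-15\right)}\right) = 419 \left(\sqrt{4} \cdot 5 \cdot 7 - \frac{8}{48 + 225 - 240}\right) = 419 \left(2 \cdot 5 \cdot 7 - \frac{8}{33}\right) = 419 \left(10 \cdot 7 - \frac{8}{33}\right) = 419 \left(70 - \frac{8}{33}\right) = 419 \cdot \frac{2302}{33} = \frac{964538}{33}$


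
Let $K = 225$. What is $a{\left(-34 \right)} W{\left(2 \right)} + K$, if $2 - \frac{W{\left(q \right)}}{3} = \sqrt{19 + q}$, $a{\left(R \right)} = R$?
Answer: $21 + 102 \sqrt{21} \approx 488.42$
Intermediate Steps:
$W{\left(q \right)} = 6 - 3 \sqrt{19 + q}$
$a{\left(-34 \right)} W{\left(2 \right)} + K = - 34 \left(6 - 3 \sqrt{19 + 2}\right) + 225 = - 34 \left(6 - 3 \sqrt{21}\right) + 225 = \left(-204 + 102 \sqrt{21}\right) + 225 = 21 + 102 \sqrt{21}$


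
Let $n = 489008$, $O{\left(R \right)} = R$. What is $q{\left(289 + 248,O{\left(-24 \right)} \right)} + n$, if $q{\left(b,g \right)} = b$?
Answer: $489545$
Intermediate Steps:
$q{\left(289 + 248,O{\left(-24 \right)} \right)} + n = \left(289 + 248\right) + 489008 = 537 + 489008 = 489545$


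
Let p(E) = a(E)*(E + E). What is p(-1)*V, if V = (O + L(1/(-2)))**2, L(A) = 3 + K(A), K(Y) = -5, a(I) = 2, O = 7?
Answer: -100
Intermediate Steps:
L(A) = -2 (L(A) = 3 - 5 = -2)
V = 25 (V = (7 - 2)**2 = 5**2 = 25)
p(E) = 4*E (p(E) = 2*(E + E) = 2*(2*E) = 4*E)
p(-1)*V = (4*(-1))*25 = -4*25 = -100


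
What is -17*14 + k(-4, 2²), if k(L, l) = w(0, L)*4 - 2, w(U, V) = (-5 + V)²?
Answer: 84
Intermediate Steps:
k(L, l) = -2 + 4*(-5 + L)² (k(L, l) = (-5 + L)²*4 - 2 = 4*(-5 + L)² - 2 = -2 + 4*(-5 + L)²)
-17*14 + k(-4, 2²) = -17*14 + (-2 + 4*(-5 - 4)²) = -238 + (-2 + 4*(-9)²) = -238 + (-2 + 4*81) = -238 + (-2 + 324) = -238 + 322 = 84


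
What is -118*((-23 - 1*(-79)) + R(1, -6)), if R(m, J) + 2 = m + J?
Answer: -5782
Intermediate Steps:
R(m, J) = -2 + J + m (R(m, J) = -2 + (m + J) = -2 + (J + m) = -2 + J + m)
-118*((-23 - 1*(-79)) + R(1, -6)) = -118*((-23 - 1*(-79)) + (-2 - 6 + 1)) = -118*((-23 + 79) - 7) = -118*(56 - 7) = -118*49 = -5782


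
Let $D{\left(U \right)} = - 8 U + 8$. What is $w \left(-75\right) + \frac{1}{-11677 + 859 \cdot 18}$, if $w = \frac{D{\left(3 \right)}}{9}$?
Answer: $\frac{1514003}{11355} \approx 133.33$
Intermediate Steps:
$D{\left(U \right)} = 8 - 8 U$
$w = - \frac{16}{9}$ ($w = \frac{8 - 24}{9} = \left(8 - 24\right) \frac{1}{9} = \left(-16\right) \frac{1}{9} = - \frac{16}{9} \approx -1.7778$)
$w \left(-75\right) + \frac{1}{-11677 + 859 \cdot 18} = \left(- \frac{16}{9}\right) \left(-75\right) + \frac{1}{-11677 + 859 \cdot 18} = \frac{400}{3} + \frac{1}{-11677 + 15462} = \frac{400}{3} + \frac{1}{3785} = \frac{1514003}{11355}$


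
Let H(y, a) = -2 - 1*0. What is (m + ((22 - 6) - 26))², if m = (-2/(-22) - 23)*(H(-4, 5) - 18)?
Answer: 24304900/121 ≈ 2.0087e+5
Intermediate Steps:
H(y, a) = -2 (H(y, a) = -2 + 0 = -2)
m = 5040/11 (m = (-2/(-22) - 23)*(-2 - 18) = (-2*(-1/22) - 23)*(-20) = (1/11 - 23)*(-20) = -252/11*(-20) = 5040/11 ≈ 458.18)
(m + ((22 - 6) - 26))² = (5040/11 + ((22 - 6) - 26))² = (5040/11 + (16 - 26))² = (5040/11 - 10)² = (4930/11)² = 24304900/121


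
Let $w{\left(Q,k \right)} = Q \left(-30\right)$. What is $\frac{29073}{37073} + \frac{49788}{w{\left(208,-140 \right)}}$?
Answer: $- \frac{138697917}{19277960} \approx -7.1946$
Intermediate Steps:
$w{\left(Q,k \right)} = - 30 Q$
$\frac{29073}{37073} + \frac{49788}{w{\left(208,-140 \right)}} = \frac{29073}{37073} + \frac{49788}{\left(-30\right) 208} = 29073 \cdot \frac{1}{37073} + \frac{49788}{-6240} = \frac{29073}{37073} + 49788 \left(- \frac{1}{6240}\right) = \frac{29073}{37073} - \frac{4149}{520} = - \frac{138697917}{19277960}$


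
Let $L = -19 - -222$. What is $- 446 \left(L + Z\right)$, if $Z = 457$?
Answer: $-294360$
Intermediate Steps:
$L = 203$ ($L = -19 + 222 = 203$)
$- 446 \left(L + Z\right) = - 446 \left(203 + 457\right) = \left(-446\right) 660 = -294360$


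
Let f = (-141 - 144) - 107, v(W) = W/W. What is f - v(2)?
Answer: -393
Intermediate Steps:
v(W) = 1
f = -392 (f = -285 - 107 = -392)
f - v(2) = -392 - 1*1 = -392 - 1 = -393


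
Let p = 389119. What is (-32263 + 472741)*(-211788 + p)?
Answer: 78110404218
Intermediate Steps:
(-32263 + 472741)*(-211788 + p) = (-32263 + 472741)*(-211788 + 389119) = 440478*177331 = 78110404218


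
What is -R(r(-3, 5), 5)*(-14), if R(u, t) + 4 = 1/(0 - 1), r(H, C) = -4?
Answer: -70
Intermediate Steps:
R(u, t) = -5 (R(u, t) = -4 + 1/(0 - 1) = -4 + 1/(-1) = -4 - 1 = -5)
-R(r(-3, 5), 5)*(-14) = -1*(-5)*(-14) = 5*(-14) = -70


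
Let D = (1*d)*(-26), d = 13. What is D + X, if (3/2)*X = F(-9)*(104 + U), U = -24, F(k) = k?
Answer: -818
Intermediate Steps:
D = -338 (D = (1*13)*(-26) = 13*(-26) = -338)
X = -480 (X = 2*(-9*(104 - 24))/3 = 2*(-9*80)/3 = (⅔)*(-720) = -480)
D + X = -338 - 480 = -818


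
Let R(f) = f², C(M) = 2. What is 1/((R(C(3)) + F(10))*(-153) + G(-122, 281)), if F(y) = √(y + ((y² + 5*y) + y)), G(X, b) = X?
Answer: 367/1720387 - 153*√170/3440774 ≈ -0.00036645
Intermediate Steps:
F(y) = √(y² + 7*y) (F(y) = √(y + (y² + 6*y)) = √(y² + 7*y))
1/((R(C(3)) + F(10))*(-153) + G(-122, 281)) = 1/((2² + √(10*(7 + 10)))*(-153) - 122) = 1/((4 + √(10*17))*(-153) - 122) = 1/((4 + √170)*(-153) - 122) = 1/((-612 - 153*√170) - 122) = 1/(-734 - 153*√170)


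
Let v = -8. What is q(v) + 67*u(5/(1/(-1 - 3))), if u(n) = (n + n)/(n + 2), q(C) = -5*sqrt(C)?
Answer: 1340/9 - 10*I*sqrt(2) ≈ 148.89 - 14.142*I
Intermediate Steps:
u(n) = 2*n/(2 + n) (u(n) = (2*n)/(2 + n) = 2*n/(2 + n))
q(v) + 67*u(5/(1/(-1 - 3))) = -10*I*sqrt(2) + 67*(2*(5/(1/(-1 - 3)))/(2 + 5/(1/(-1 - 3)))) = -10*I*sqrt(2) + 67*(2*(5/(1/(-4)))/(2 + 5/(1/(-4)))) = -10*I*sqrt(2) + 67*(2*(5/(-1/4))/(2 + 5/(-1/4))) = -10*I*sqrt(2) + 67*(2*(5*(-4))/(2 + 5*(-4))) = -10*I*sqrt(2) + 67*(2*(-20)/(2 - 20)) = -10*I*sqrt(2) + 67*(2*(-20)/(-18)) = -10*I*sqrt(2) + 67*(2*(-20)*(-1/18)) = -10*I*sqrt(2) + 67*(20/9) = -10*I*sqrt(2) + 1340/9 = 1340/9 - 10*I*sqrt(2)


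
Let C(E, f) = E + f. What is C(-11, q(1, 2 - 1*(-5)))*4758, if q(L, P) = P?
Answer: -19032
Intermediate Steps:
C(-11, q(1, 2 - 1*(-5)))*4758 = (-11 + (2 - 1*(-5)))*4758 = (-11 + (2 + 5))*4758 = (-11 + 7)*4758 = -4*4758 = -19032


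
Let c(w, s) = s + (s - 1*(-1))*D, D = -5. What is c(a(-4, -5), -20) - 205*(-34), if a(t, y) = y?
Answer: 7045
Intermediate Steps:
c(w, s) = -5 - 4*s (c(w, s) = s + (s - 1*(-1))*(-5) = s + (s + 1)*(-5) = s + (1 + s)*(-5) = s + (-5 - 5*s) = -5 - 4*s)
c(a(-4, -5), -20) - 205*(-34) = (-5 - 4*(-20)) - 205*(-34) = (-5 + 80) + 6970 = 75 + 6970 = 7045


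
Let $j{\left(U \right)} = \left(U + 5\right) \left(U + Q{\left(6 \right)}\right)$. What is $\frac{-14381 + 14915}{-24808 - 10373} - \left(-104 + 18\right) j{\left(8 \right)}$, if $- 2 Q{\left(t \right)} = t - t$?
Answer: $\frac{104886110}{11727} \approx 8944.0$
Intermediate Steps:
$Q{\left(t \right)} = 0$ ($Q{\left(t \right)} = - \frac{t - t}{2} = \left(- \frac{1}{2}\right) 0 = 0$)
$j{\left(U \right)} = U \left(5 + U\right)$ ($j{\left(U \right)} = \left(U + 5\right) \left(U + 0\right) = \left(5 + U\right) U = U \left(5 + U\right)$)
$\frac{-14381 + 14915}{-24808 - 10373} - \left(-104 + 18\right) j{\left(8 \right)} = \frac{-14381 + 14915}{-24808 - 10373} - \left(-104 + 18\right) 8 \left(5 + 8\right) = \frac{534}{-35181} - - 86 \cdot 8 \cdot 13 = 534 \left(- \frac{1}{35181}\right) - \left(-86\right) 104 = - \frac{178}{11727} - -8944 = - \frac{178}{11727} + 8944 = \frac{104886110}{11727}$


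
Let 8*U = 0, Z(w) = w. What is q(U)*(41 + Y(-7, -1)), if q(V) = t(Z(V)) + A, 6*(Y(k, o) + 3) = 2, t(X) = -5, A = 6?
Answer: 115/3 ≈ 38.333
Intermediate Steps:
Y(k, o) = -8/3 (Y(k, o) = -3 + (⅙)*2 = -3 + ⅓ = -8/3)
U = 0 (U = (⅛)*0 = 0)
q(V) = 1 (q(V) = -5 + 6 = 1)
q(U)*(41 + Y(-7, -1)) = 1*(41 - 8/3) = 1*(115/3) = 115/3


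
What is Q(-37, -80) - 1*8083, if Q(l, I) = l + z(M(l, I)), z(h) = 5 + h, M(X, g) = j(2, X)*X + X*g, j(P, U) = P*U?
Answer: -2417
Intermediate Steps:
M(X, g) = 2*X² + X*g (M(X, g) = (2*X)*X + X*g = 2*X² + X*g)
Q(l, I) = 5 + l + l*(I + 2*l) (Q(l, I) = l + (5 + l*(I + 2*l)) = 5 + l + l*(I + 2*l))
Q(-37, -80) - 1*8083 = (5 - 37 - 37*(-80 + 2*(-37))) - 1*8083 = (5 - 37 - 37*(-80 - 74)) - 8083 = (5 - 37 - 37*(-154)) - 8083 = (5 - 37 + 5698) - 8083 = 5666 - 8083 = -2417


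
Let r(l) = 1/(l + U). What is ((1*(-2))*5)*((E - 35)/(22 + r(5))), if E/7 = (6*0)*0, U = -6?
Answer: 50/3 ≈ 16.667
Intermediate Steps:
E = 0 (E = 7*((6*0)*0) = 7*(0*0) = 7*0 = 0)
r(l) = 1/(-6 + l) (r(l) = 1/(l - 6) = 1/(-6 + l))
((1*(-2))*5)*((E - 35)/(22 + r(5))) = ((1*(-2))*5)*((0 - 35)/(22 + 1/(-6 + 5))) = (-2*5)*(-35/(22 + 1/(-1))) = -(-350)/(22 - 1) = -(-350)/21 = -10*(-5/3) = 50/3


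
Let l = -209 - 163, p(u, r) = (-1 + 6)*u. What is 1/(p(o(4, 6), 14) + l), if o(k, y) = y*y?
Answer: -1/192 ≈ -0.0052083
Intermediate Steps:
o(k, y) = y²
p(u, r) = 5*u
l = -372
1/(p(o(4, 6), 14) + l) = 1/(5*6² - 372) = 1/(5*36 - 372) = 1/(180 - 372) = 1/(-192) = -1/192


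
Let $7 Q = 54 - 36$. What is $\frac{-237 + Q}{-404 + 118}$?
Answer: $\frac{1641}{2002} \approx 0.81968$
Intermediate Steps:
$Q = \frac{18}{7}$ ($Q = \frac{54 - 36}{7} = \frac{1}{7} \cdot 18 = \frac{18}{7} \approx 2.5714$)
$\frac{-237 + Q}{-404 + 118} = \frac{-237 + \frac{18}{7}}{-404 + 118} = - \frac{1641}{7 \left(-286\right)} = \left(- \frac{1641}{7}\right) \left(- \frac{1}{286}\right) = \frac{1641}{2002}$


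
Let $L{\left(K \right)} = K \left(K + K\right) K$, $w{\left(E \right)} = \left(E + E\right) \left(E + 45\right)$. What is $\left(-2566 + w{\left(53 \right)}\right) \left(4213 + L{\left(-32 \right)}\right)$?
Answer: $-479668506$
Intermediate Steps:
$w{\left(E \right)} = 2 E \left(45 + E\right)$
$L{\left(K \right)} = 2 K^{3}$ ($L{\left(K \right)} = K 2 K K = 2 K^{2} K = 2 K^{3}$)
$\left(-2566 + w{\left(53 \right)}\right) \left(4213 + L{\left(-32 \right)}\right) = \left(-2566 + 2 \cdot 53 \left(45 + 53\right)\right) \left(4213 + 2 \left(-32\right)^{3}\right) = \left(-2566 + 2 \cdot 53 \cdot 98\right) \left(4213 + 2 \left(-32768\right)\right) = \left(-2566 + 10388\right) \left(4213 - 65536\right) = 7822 \left(-61323\right) = -479668506$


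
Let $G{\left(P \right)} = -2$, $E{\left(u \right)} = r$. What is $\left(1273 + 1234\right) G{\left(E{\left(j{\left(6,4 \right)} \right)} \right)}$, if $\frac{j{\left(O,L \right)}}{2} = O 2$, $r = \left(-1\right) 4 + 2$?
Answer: $-5014$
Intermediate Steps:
$r = -2$ ($r = -4 + 2 = -2$)
$j{\left(O,L \right)} = 4 O$ ($j{\left(O,L \right)} = 2 O 2 = 2 \cdot 2 O = 4 O$)
$E{\left(u \right)} = -2$
$\left(1273 + 1234\right) G{\left(E{\left(j{\left(6,4 \right)} \right)} \right)} = \left(1273 + 1234\right) \left(-2\right) = 2507 \left(-2\right) = -5014$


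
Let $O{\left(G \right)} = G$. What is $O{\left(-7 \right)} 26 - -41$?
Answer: $-141$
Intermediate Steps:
$O{\left(-7 \right)} 26 - -41 = \left(-7\right) 26 - -41 = -182 + 41 = -141$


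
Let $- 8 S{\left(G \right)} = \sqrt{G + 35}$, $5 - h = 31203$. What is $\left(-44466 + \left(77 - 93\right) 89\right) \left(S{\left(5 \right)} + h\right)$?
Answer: $1431676220 + \frac{22945 \sqrt{10}}{2} \approx 1.4317 \cdot 10^{9}$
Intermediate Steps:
$h = -31198$ ($h = 5 - 31203 = -31198$)
$S{\left(G \right)} = - \frac{\sqrt{35 + G}}{8}$ ($S{\left(G \right)} = - \frac{\sqrt{G + 35}}{8} = - \frac{\sqrt{35 + G}}{8}$)
$\left(-44466 + \left(77 - 93\right) 89\right) \left(S{\left(5 \right)} + h\right) = \left(-44466 + \left(77 - 93\right) 89\right) \left(- \frac{\sqrt{35 + 5}}{8} - 31198\right) = \left(-44466 - 1424\right) \left(- \frac{\sqrt{40}}{8} - 31198\right) = \left(-44466 - 1424\right) \left(- \frac{2 \sqrt{10}}{8} - 31198\right) = - 45890 \left(- \frac{\sqrt{10}}{4} - 31198\right) = - 45890 \left(-31198 - \frac{\sqrt{10}}{4}\right) = 1431676220 + \frac{22945 \sqrt{10}}{2}$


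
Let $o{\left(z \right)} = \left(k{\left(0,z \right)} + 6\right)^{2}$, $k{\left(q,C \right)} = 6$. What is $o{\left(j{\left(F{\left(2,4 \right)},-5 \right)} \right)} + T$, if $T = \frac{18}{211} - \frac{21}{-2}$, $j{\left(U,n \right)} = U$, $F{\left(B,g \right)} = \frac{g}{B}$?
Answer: $\frac{65235}{422} \approx 154.59$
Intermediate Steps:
$o{\left(z \right)} = 144$ ($o{\left(z \right)} = \left(6 + 6\right)^{2} = 12^{2} = 144$)
$T = \frac{4467}{422}$ ($T = 18 \cdot \frac{1}{211} - - \frac{21}{2} = \frac{18}{211} + \frac{21}{2} = \frac{4467}{422} \approx 10.585$)
$o{\left(j{\left(F{\left(2,4 \right)},-5 \right)} \right)} + T = 144 + \frac{4467}{422} = \frac{65235}{422}$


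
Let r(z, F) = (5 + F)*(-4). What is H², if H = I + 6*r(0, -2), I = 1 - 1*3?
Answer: 5476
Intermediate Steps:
I = -2 (I = 1 - 3 = -2)
r(z, F) = -20 - 4*F
H = -74 (H = -2 + 6*(-20 - 4*(-2)) = -2 + 6*(-20 + 8) = -2 + 6*(-12) = -2 - 72 = -74)
H² = (-74)² = 5476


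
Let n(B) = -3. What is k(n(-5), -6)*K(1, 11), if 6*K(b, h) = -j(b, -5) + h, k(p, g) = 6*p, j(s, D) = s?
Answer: -30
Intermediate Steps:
K(b, h) = -b/6 + h/6 (K(b, h) = (-b + h)/6 = (h - b)/6 = -b/6 + h/6)
k(n(-5), -6)*K(1, 11) = (6*(-3))*(-⅙*1 + (⅙)*11) = -18*(-⅙ + 11/6) = -18*5/3 = -30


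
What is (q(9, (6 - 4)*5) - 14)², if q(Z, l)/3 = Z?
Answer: 169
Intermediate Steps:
q(Z, l) = 3*Z
(q(9, (6 - 4)*5) - 14)² = (3*9 - 14)² = (27 - 14)² = 13² = 169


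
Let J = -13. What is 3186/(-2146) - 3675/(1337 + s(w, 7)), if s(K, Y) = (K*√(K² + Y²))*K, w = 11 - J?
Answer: -29012316/16885801 ≈ -1.7181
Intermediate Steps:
w = 24 (w = 11 - 1*(-13) = 11 + 13 = 24)
s(K, Y) = K²*√(K² + Y²)
3186/(-2146) - 3675/(1337 + s(w, 7)) = 3186/(-2146) - 3675/(1337 + 24²*√(24² + 7²)) = 3186*(-1/2146) - 3675/(1337 + 576*√(576 + 49)) = -1593/1073 - 3675/(1337 + 576*√625) = -1593/1073 - 3675/(1337 + 576*25) = -1593/1073 - 3675/(1337 + 14400) = -1593/1073 - 3675/15737 = -29012316/16885801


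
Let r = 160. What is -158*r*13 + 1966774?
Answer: 1638134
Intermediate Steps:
-158*r*13 + 1966774 = -158*160*13 + 1966774 = -25280*13 + 1966774 = -328640 + 1966774 = 1638134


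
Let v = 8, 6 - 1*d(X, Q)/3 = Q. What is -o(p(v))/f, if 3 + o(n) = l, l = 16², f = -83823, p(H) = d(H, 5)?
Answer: 253/83823 ≈ 0.0030183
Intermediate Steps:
d(X, Q) = 18 - 3*Q
p(H) = 3 (p(H) = 18 - 3*5 = 18 - 15 = 3)
l = 256
o(n) = 253 (o(n) = -3 + 256 = 253)
-o(p(v))/f = -253/(-83823) = -253*(-1)/83823 = -1*(-253/83823) = 253/83823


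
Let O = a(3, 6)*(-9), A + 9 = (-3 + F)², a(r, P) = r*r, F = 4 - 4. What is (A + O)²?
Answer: 6561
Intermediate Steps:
F = 0
a(r, P) = r²
A = 0 (A = -9 + (-3 + 0)² = -9 + (-3)² = -9 + 9 = 0)
O = -81 (O = 3²*(-9) = 9*(-9) = -81)
(A + O)² = (0 - 81)² = (-81)² = 6561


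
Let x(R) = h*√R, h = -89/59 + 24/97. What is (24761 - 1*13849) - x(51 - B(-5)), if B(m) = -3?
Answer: 10912 + 21651*√6/5723 ≈ 10921.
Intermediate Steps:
h = -7217/5723 (h = -89*1/59 + 24*(1/97) = -89/59 + 24/97 = -7217/5723 ≈ -1.2611)
x(R) = -7217*√R/5723
(24761 - 1*13849) - x(51 - B(-5)) = (24761 - 1*13849) - (-7217)*√(51 - 1*(-3))/5723 = (24761 - 13849) - (-7217)*√(51 + 3)/5723 = 10912 - (-7217)*√54/5723 = 10912 - (-7217)*3*√6/5723 = 10912 - (-21651)*√6/5723 = 10912 + 21651*√6/5723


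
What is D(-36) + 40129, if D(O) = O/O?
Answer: 40130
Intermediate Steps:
D(O) = 1
D(-36) + 40129 = 1 + 40129 = 40130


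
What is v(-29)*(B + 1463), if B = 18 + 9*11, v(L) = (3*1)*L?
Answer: -137460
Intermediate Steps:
v(L) = 3*L
B = 117 (B = 18 + 99 = 117)
v(-29)*(B + 1463) = (3*(-29))*(117 + 1463) = -87*1580 = -137460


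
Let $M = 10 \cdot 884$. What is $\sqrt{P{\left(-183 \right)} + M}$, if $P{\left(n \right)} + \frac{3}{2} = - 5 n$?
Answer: $\frac{\sqrt{39014}}{2} \approx 98.76$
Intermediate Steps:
$M = 8840$
$P{\left(n \right)} = - \frac{3}{2} - 5 n$
$\sqrt{P{\left(-183 \right)} + M} = \sqrt{\left(- \frac{3}{2} - -915\right) + 8840} = \sqrt{\left(- \frac{3}{2} + 915\right) + 8840} = \sqrt{\frac{1827}{2} + 8840} = \sqrt{\frac{19507}{2}} = \frac{\sqrt{39014}}{2}$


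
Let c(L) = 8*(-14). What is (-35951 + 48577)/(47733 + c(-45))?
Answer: 12626/47621 ≈ 0.26514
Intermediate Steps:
c(L) = -112
(-35951 + 48577)/(47733 + c(-45)) = (-35951 + 48577)/(47733 - 112) = 12626/47621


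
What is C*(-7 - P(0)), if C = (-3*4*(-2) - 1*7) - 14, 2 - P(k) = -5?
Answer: -42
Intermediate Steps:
P(k) = 7 (P(k) = 2 - 1*(-5) = 2 + 5 = 7)
C = 3 (C = (-12*(-2) - 7) - 14 = (24 - 7) - 14 = 17 - 14 = 3)
C*(-7 - P(0)) = 3*(-7 - 1*7) = 3*(-7 - 7) = 3*(-14) = -42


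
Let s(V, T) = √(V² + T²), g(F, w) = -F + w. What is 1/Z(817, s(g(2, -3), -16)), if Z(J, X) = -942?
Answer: -1/942 ≈ -0.0010616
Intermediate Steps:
g(F, w) = w - F
s(V, T) = √(T² + V²)
1/Z(817, s(g(2, -3), -16)) = 1/(-942) = -1/942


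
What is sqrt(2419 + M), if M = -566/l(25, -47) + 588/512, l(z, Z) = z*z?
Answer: sqrt(387078854)/400 ≈ 49.186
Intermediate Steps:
l(z, Z) = z**2
M = 19427/80000 (M = -566/(25**2) + 588/512 = -566/625 + 588*(1/512) = -566*1/625 + 147/128 = -566/625 + 147/128 = 19427/80000 ≈ 0.24284)
sqrt(2419 + M) = sqrt(2419 + 19427/80000) = sqrt(193539427/80000) = sqrt(387078854)/400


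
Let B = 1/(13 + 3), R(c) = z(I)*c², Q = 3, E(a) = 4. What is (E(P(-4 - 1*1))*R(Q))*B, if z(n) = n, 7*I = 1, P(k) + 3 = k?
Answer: 9/28 ≈ 0.32143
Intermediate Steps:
P(k) = -3 + k
I = ⅐ (I = (⅐)*1 = ⅐ ≈ 0.14286)
R(c) = c²/7
B = 1/16 ≈ 0.062500
(E(P(-4 - 1*1))*R(Q))*B = (4*((⅐)*3²))*(1/16) = (4*((⅐)*9))*(1/16) = (4*(9/7))*(1/16) = (36/7)*(1/16) = 9/28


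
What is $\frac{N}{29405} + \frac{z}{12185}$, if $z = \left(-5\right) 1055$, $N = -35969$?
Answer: $- \frac{118678728}{71659985} \approx -1.6561$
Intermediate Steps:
$z = -5275$
$\frac{N}{29405} + \frac{z}{12185} = - \frac{35969}{29405} - \frac{5275}{12185} = \left(-35969\right) \frac{1}{29405} - \frac{1055}{2437} = - \frac{35969}{29405} - \frac{1055}{2437} = - \frac{118678728}{71659985}$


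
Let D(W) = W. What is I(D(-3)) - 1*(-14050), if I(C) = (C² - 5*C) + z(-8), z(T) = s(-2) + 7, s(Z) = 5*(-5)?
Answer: 14056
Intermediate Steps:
s(Z) = -25
z(T) = -18 (z(T) = -25 + 7 = -18)
I(C) = -18 + C² - 5*C (I(C) = (C² - 5*C) - 18 = -18 + C² - 5*C)
I(D(-3)) - 1*(-14050) = (-18 + (-3)² - 5*(-3)) - 1*(-14050) = (-18 + 9 + 15) + 14050 = 6 + 14050 = 14056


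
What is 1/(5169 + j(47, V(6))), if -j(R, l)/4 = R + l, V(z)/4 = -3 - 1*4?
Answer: 1/5093 ≈ 0.00019635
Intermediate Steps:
V(z) = -28 (V(z) = 4*(-3 - 1*4) = 4*(-3 - 4) = 4*(-7) = -28)
j(R, l) = -4*R - 4*l (j(R, l) = -4*(R + l) = -4*R - 4*l)
1/(5169 + j(47, V(6))) = 1/(5169 + (-4*47 - 4*(-28))) = 1/(5169 + (-188 + 112)) = 1/(5169 - 76) = 1/5093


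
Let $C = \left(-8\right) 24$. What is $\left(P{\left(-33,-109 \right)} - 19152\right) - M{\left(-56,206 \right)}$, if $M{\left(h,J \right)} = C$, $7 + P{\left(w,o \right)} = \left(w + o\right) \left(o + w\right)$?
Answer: $1197$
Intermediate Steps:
$C = -192$
$P{\left(w,o \right)} = -7 + \left(o + w\right)^{2}$ ($P{\left(w,o \right)} = -7 + \left(w + o\right) \left(o + w\right) = -7 + \left(o + w\right) \left(o + w\right) = -7 + \left(o + w\right)^{2}$)
$M{\left(h,J \right)} = -192$
$\left(P{\left(-33,-109 \right)} - 19152\right) - M{\left(-56,206 \right)} = \left(\left(-7 + \left(-109 - 33\right)^{2}\right) - 19152\right) - -192 = \left(\left(-7 + \left(-142\right)^{2}\right) - 19152\right) + 192 = \left(\left(-7 + 20164\right) - 19152\right) + 192 = \left(20157 - 19152\right) + 192 = 1005 + 192 = 1197$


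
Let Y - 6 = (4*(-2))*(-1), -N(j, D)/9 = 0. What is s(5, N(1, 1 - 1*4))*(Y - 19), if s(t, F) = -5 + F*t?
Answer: 25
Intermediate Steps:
N(j, D) = 0 (N(j, D) = -9*0 = 0)
Y = 14 (Y = 6 + (4*(-2))*(-1) = 6 - 8*(-1) = 6 + 8 = 14)
s(5, N(1, 1 - 1*4))*(Y - 19) = (-5 + 0*5)*(14 - 19) = (-5 + 0)*(-5) = -5*(-5) = 25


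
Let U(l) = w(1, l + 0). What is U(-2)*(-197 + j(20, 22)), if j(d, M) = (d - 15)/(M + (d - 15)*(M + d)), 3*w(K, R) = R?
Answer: 15233/116 ≈ 131.32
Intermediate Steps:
w(K, R) = R/3
U(l) = l/3 (U(l) = (l + 0)/3 = l/3)
j(d, M) = (-15 + d)/(M + (-15 + d)*(M + d))
U(-2)*(-197 + j(20, 22)) = ((1/3)*(-2))*(-197 + (-15 + 20)/(20**2 - 15*20 - 14*22 + 22*20)) = -2*(-197 + 5/(400 - 300 - 308 + 440))/3 = -2*(-197 + 5/232)/3 = -2/3*(-45699/232) = 15233/116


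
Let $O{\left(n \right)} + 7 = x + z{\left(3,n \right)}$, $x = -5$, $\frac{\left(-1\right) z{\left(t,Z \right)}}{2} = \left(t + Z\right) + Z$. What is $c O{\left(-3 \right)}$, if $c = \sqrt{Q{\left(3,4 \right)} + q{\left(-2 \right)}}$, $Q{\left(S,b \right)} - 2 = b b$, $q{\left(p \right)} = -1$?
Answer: $- 6 \sqrt{17} \approx -24.739$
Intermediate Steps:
$z{\left(t,Z \right)} = - 4 Z - 2 t$ ($z{\left(t,Z \right)} = - 2 \left(\left(t + Z\right) + Z\right) = - 2 \left(\left(Z + t\right) + Z\right) = - 2 \left(t + 2 Z\right) = - 4 Z - 2 t$)
$Q{\left(S,b \right)} = 2 + b^{2}$ ($Q{\left(S,b \right)} = 2 + b b = 2 + b^{2}$)
$O{\left(n \right)} = -18 - 4 n$ ($O{\left(n \right)} = -7 - \left(11 + 4 n\right) = -18 - 4 n$)
$c = \sqrt{17}$ ($c = \sqrt{\left(2 + 4^{2}\right) - 1} = \sqrt{\left(2 + 16\right) - 1} = \sqrt{18 - 1} = \sqrt{17} \approx 4.1231$)
$c O{\left(-3 \right)} = \sqrt{17} \left(-18 - -12\right) = \sqrt{17} \left(-18 + 12\right) = \sqrt{17} \left(-6\right) = - 6 \sqrt{17}$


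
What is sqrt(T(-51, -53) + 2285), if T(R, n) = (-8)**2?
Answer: 9*sqrt(29) ≈ 48.466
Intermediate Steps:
T(R, n) = 64
sqrt(T(-51, -53) + 2285) = sqrt(64 + 2285) = sqrt(2349) = 9*sqrt(29)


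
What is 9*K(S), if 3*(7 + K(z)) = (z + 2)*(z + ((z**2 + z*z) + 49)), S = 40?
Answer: 414351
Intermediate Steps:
K(z) = -7 + (2 + z)*(49 + z + 2*z**2)/3 (K(z) = -7 + ((z + 2)*(z + ((z**2 + z*z) + 49)))/3 = -7 + ((2 + z)*(z + ((z**2 + z**2) + 49)))/3 = -7 + ((2 + z)*(z + (2*z**2 + 49)))/3 = -7 + ((2 + z)*(z + (49 + 2*z**2)))/3 = -7 + ((2 + z)*(49 + z + 2*z**2))/3 = -7 + (2 + z)*(49 + z + 2*z**2)/3)
9*K(S) = 9*(77/3 + 17*40 + (2/3)*40**3 + (5/3)*40**2) = 9*(77/3 + 680 + (2/3)*64000 + (5/3)*1600) = 9*(77/3 + 680 + 128000/3 + 8000/3) = 9*46039 = 414351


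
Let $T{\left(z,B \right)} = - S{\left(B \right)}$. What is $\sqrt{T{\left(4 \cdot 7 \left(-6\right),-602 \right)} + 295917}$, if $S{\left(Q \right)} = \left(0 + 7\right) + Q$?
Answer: $8 \sqrt{4633} \approx 544.53$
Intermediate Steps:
$S{\left(Q \right)} = 7 + Q$
$T{\left(z,B \right)} = -7 - B$ ($T{\left(z,B \right)} = - (7 + B) = -7 - B$)
$\sqrt{T{\left(4 \cdot 7 \left(-6\right),-602 \right)} + 295917} = \sqrt{\left(-7 - -602\right) + 295917} = \sqrt{\left(-7 + 602\right) + 295917} = \sqrt{595 + 295917} = \sqrt{296512} = 8 \sqrt{4633}$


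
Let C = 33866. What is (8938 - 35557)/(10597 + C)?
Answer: -8873/14821 ≈ -0.59868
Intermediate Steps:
(8938 - 35557)/(10597 + C) = (8938 - 35557)/(10597 + 33866) = -26619/44463 = -26619*1/44463 = -8873/14821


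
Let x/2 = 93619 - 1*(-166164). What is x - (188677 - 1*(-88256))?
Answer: 242633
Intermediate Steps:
x = 519566 (x = 2*(93619 - 1*(-166164)) = 2*(93619 + 166164) = 2*259783 = 519566)
x - (188677 - 1*(-88256)) = 519566 - (188677 - 1*(-88256)) = 519566 - (188677 + 88256) = 519566 - 1*276933 = 519566 - 276933 = 242633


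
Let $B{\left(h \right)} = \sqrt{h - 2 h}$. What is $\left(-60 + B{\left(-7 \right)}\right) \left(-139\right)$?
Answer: $8340 - 139 \sqrt{7} \approx 7972.2$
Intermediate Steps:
$B{\left(h \right)} = \sqrt{- h}$
$\left(-60 + B{\left(-7 \right)}\right) \left(-139\right) = \left(-60 + \sqrt{\left(-1\right) \left(-7\right)}\right) \left(-139\right) = \left(-60 + \sqrt{7}\right) \left(-139\right) = 8340 - 139 \sqrt{7}$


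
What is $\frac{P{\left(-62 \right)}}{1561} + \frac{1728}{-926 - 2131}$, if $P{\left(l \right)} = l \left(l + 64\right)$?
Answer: $- \frac{1025492}{1590659} \approx -0.6447$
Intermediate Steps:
$P{\left(l \right)} = l \left(64 + l\right)$
$\frac{P{\left(-62 \right)}}{1561} + \frac{1728}{-926 - 2131} = \frac{\left(-62\right) \left(64 - 62\right)}{1561} + \frac{1728}{-926 - 2131} = \left(-62\right) 2 \cdot \frac{1}{1561} + \frac{1728}{-3057} = \left(-124\right) \frac{1}{1561} + 1728 \left(- \frac{1}{3057}\right) = - \frac{124}{1561} - \frac{576}{1019} = - \frac{1025492}{1590659}$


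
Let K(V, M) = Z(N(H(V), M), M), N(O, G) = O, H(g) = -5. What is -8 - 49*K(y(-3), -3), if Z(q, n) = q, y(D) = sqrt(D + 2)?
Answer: 237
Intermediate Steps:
y(D) = sqrt(2 + D)
K(V, M) = -5
-8 - 49*K(y(-3), -3) = -8 - 49*(-5) = -8 + 245 = 237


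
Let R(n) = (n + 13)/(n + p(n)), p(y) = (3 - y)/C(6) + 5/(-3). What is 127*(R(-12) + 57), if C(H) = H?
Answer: 484251/67 ≈ 7227.6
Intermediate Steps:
p(y) = -7/6 - y/6 (p(y) = (3 - y)/6 + 5/(-3) = (3 - y)*(⅙) + 5*(-⅓) = (½ - y/6) - 5/3 = -7/6 - y/6)
R(n) = (13 + n)/(-7/6 + 5*n/6) (R(n) = (n + 13)/(n + (-7/6 - n/6)) = (13 + n)/(-7/6 + 5*n/6))
127*(R(-12) + 57) = 127*(6*(13 - 12)/(-7 + 5*(-12)) + 57) = 127*(6*1/(-7 - 60) + 57) = 127*(6*1/(-67) + 57) = 127*(6*(-1/67)*1 + 57) = 127*(-6/67 + 57) = 127*(3813/67) = 484251/67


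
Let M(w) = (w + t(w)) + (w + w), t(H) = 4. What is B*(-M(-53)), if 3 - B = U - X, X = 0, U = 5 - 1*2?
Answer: 0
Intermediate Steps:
U = 3 (U = 5 - 2 = 3)
M(w) = 4 + 3*w (M(w) = (w + 4) + (w + w) = (4 + w) + 2*w = 4 + 3*w)
B = 0 (B = 3 - (3 - 1*0) = 3 - (3 + 0) = 3 - 1*3 = 3 - 3 = 0)
B*(-M(-53)) = 0*(-(4 + 3*(-53))) = 0*(-(4 - 159)) = 0*(-1*(-155)) = 0*155 = 0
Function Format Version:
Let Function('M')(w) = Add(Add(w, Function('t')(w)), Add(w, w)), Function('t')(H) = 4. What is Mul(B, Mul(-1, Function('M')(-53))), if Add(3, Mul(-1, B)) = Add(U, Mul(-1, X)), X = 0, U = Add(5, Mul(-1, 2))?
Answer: 0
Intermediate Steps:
U = 3 (U = Add(5, -2) = 3)
Function('M')(w) = Add(4, Mul(3, w)) (Function('M')(w) = Add(Add(w, 4), Add(w, w)) = Add(Add(4, w), Mul(2, w)) = Add(4, Mul(3, w)))
B = 0 (B = Add(3, Mul(-1, Add(3, Mul(-1, 0)))) = Add(3, Mul(-1, Add(3, 0))) = Add(3, Mul(-1, 3)) = Add(3, -3) = 0)
Mul(B, Mul(-1, Function('M')(-53))) = Mul(0, Mul(-1, Add(4, Mul(3, -53)))) = Mul(0, Mul(-1, Add(4, -159))) = Mul(0, Mul(-1, -155)) = Mul(0, 155) = 0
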